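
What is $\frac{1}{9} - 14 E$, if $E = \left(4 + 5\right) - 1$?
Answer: $- \frac{1007}{9} \approx -111.89$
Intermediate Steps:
$E = 8$ ($E = 9 - 1 = 8$)
$\frac{1}{9} - 14 E = \frac{1}{9} - 112 = - \frac{1007}{9}$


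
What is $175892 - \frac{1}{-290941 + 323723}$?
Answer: $\frac{5766091543}{32782} \approx 1.7589 \cdot 10^{5}$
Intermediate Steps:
$175892 - \frac{1}{-290941 + 323723} = 175892 - \frac{1}{32782} = \frac{5766091543}{32782}$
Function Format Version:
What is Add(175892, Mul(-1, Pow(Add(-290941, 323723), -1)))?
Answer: Rational(5766091543, 32782) ≈ 1.7589e+5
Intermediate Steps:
Add(175892, Mul(-1, Pow(Add(-290941, 323723), -1))) = Add(175892, Mul(-1, Pow(32782, -1))) = Add(175892, Mul(-1, Rational(1, 32782))) = Add(175892, Rational(-1, 32782)) = Rational(5766091543, 32782)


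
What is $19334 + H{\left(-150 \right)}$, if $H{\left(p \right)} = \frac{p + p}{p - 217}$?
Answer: $\frac{7095878}{367} \approx 19335.0$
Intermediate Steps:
$H{\left(p \right)} = \frac{2 p}{-217 + p}$
$19334 + H{\left(-150 \right)} = 19334 + 2 \left(-150\right) \frac{1}{-217 - 150} = 19334 + 2 \left(-150\right) \frac{1}{-367} = 19334 + 2 \left(-150\right) \left(- \frac{1}{367}\right) = 19334 + \frac{300}{367} = \frac{7095878}{367}$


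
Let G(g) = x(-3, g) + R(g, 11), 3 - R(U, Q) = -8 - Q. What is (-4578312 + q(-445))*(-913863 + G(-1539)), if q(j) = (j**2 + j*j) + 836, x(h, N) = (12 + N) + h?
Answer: 3827556099046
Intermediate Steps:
x(h, N) = 12 + N + h
R(U, Q) = 11 + Q (R(U, Q) = 3 - (-8 - Q) = 3 + (8 + Q) = 11 + Q)
q(j) = 836 + 2*j**2 (q(j) = (j**2 + j**2) + 836 = 2*j**2 + 836 = 836 + 2*j**2)
G(g) = 31 + g (G(g) = (12 + g - 3) + (11 + 11) = (9 + g) + 22 = 31 + g)
(-4578312 + q(-445))*(-913863 + G(-1539)) = (-4578312 + (836 + 2*(-445)**2))*(-913863 + (31 - 1539)) = (-4578312 + (836 + 2*198025))*(-913863 - 1508) = (-4578312 + (836 + 396050))*(-915371) = (-4578312 + 396886)*(-915371) = -4181426*(-915371) = 3827556099046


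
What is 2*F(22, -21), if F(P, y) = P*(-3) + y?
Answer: -174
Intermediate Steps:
F(P, y) = y - 3*P (F(P, y) = -3*P + y = y - 3*P)
2*F(22, -21) = 2*(-21 - 3*22) = 2*(-21 - 66) = 2*(-87) = -174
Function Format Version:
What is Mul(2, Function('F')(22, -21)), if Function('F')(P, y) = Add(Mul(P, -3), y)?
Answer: -174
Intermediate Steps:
Function('F')(P, y) = Add(y, Mul(-3, P)) (Function('F')(P, y) = Add(Mul(-3, P), y) = Add(y, Mul(-3, P)))
Mul(2, Function('F')(22, -21)) = Mul(2, Add(-21, Mul(-3, 22))) = Mul(2, Add(-21, -66)) = Mul(2, -87) = -174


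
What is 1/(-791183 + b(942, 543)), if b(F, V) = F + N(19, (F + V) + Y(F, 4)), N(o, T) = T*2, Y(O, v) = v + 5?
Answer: -1/787253 ≈ -1.2702e-6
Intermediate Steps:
Y(O, v) = 5 + v
N(o, T) = 2*T
b(F, V) = 18 + 2*V + 3*F (b(F, V) = F + 2*((F + V) + (5 + 4)) = F + 2*((F + V) + 9) = F + 2*(9 + F + V) = F + (18 + 2*F + 2*V) = 18 + 2*V + 3*F)
1/(-791183 + b(942, 543)) = 1/(-791183 + (18 + 2*543 + 3*942)) = 1/(-791183 + (18 + 1086 + 2826)) = 1/(-791183 + 3930) = 1/(-787253) = -1/787253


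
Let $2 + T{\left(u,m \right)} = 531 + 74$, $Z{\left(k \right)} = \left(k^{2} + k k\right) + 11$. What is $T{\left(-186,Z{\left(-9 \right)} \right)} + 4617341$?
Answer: $4617944$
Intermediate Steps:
$Z{\left(k \right)} = 11 + 2 k^{2}$ ($Z{\left(k \right)} = \left(k^{2} + k^{2}\right) + 11 = 2 k^{2} + 11 = 11 + 2 k^{2}$)
$T{\left(u,m \right)} = 603$ ($T{\left(u,m \right)} = -2 + \left(531 + 74\right) = -2 + 605 = 603$)
$T{\left(-186,Z{\left(-9 \right)} \right)} + 4617341 = 603 + 4617341 = 4617944$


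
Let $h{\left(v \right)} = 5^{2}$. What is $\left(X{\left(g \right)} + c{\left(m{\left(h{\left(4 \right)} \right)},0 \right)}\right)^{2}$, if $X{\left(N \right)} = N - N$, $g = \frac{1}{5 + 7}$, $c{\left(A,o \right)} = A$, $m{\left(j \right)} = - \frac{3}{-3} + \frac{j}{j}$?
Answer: $4$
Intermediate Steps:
$h{\left(v \right)} = 25$
$m{\left(j \right)} = 2$ ($m{\left(j \right)} = \left(-3\right) \left(- \frac{1}{3}\right) + 1 = 1 + 1 = 2$)
$g = \frac{1}{12} \approx 0.083333$
$X{\left(N \right)} = 0$
$\left(X{\left(g \right)} + c{\left(m{\left(h{\left(4 \right)} \right)},0 \right)}\right)^{2} = \left(0 + 2\right)^{2} = 2^{2} = 4$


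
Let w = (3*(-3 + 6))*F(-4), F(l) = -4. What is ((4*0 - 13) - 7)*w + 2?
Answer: 722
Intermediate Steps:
w = -36 (w = (3*(-3 + 6))*(-4) = (3*3)*(-4) = 9*(-4) = -36)
((4*0 - 13) - 7)*w + 2 = ((4*0 - 13) - 7)*(-36) + 2 = ((0 - 13) - 7)*(-36) + 2 = (-13 - 7)*(-36) + 2 = -20*(-36) + 2 = 720 + 2 = 722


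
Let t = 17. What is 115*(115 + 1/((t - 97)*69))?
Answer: 634799/48 ≈ 13225.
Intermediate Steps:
115*(115 + 1/((t - 97)*69)) = 115*(115 + 1/((17 - 97)*69)) = 115*(115 + (1/69)/(-80)) = 115*(115 - 1/80*1/69) = 115*(115 - 1/5520) = 115*(634799/5520) = 634799/48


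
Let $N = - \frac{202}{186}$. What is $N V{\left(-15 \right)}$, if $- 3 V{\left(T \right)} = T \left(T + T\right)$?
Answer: $\frac{5050}{31} \approx 162.9$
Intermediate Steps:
$V{\left(T \right)} = - \frac{2 T^{2}}{3}$ ($V{\left(T \right)} = - \frac{T \left(T + T\right)}{3} = - \frac{T 2 T}{3} = - \frac{2 T^{2}}{3}$)
$N = - \frac{101}{93}$ ($N = \left(-202\right) \frac{1}{186} = - \frac{101}{93} \approx -1.086$)
$N V{\left(-15 \right)} = - \frac{101 \left(- \frac{2 \left(-15\right)^{2}}{3}\right)}{93} = - \frac{101 \left(\left(- \frac{2}{3}\right) 225\right)}{93} = \left(- \frac{101}{93}\right) \left(-150\right) = \frac{5050}{31}$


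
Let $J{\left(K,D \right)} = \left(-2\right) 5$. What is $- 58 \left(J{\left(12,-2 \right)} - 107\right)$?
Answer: $6786$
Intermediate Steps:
$J{\left(K,D \right)} = -10$
$- 58 \left(J{\left(12,-2 \right)} - 107\right) = - 58 \left(-10 - 107\right) = \left(-58\right) \left(-117\right) = 6786$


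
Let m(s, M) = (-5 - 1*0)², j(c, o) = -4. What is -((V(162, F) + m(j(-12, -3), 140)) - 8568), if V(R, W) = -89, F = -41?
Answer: 8632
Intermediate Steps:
m(s, M) = 25 (m(s, M) = (-5 + 0)² = (-5)² = 25)
-((V(162, F) + m(j(-12, -3), 140)) - 8568) = -((-89 + 25) - 8568) = -(-64 - 8568) = -1*(-8632) = 8632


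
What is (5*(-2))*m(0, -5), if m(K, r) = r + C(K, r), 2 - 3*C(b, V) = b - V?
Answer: 60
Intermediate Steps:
C(b, V) = ⅔ - b/3 + V/3 (C(b, V) = ⅔ - (b - V)/3 = ⅔ + (-b/3 + V/3) = ⅔ - b/3 + V/3)
m(K, r) = ⅔ - K/3 + 4*r/3 (m(K, r) = r + (⅔ - K/3 + r/3) = ⅔ - K/3 + 4*r/3)
(5*(-2))*m(0, -5) = (5*(-2))*(⅔ - ⅓*0 + (4/3)*(-5)) = -10*(⅔ + 0 - 20/3) = -10*(-6) = 60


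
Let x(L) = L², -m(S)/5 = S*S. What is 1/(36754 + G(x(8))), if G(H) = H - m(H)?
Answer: 1/57298 ≈ 1.7453e-5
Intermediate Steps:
m(S) = -5*S² (m(S) = -5*S*S = -5*S²)
G(H) = H + 5*H² (G(H) = H - (-5)*H² = H + 5*H²)
1/(36754 + G(x(8))) = 1/(36754 + 8²*(1 + 5*8²)) = 1/(36754 + 64*(1 + 5*64)) = 1/(36754 + 64*(1 + 320)) = 1/(36754 + 64*321) = 1/(36754 + 20544) = 1/57298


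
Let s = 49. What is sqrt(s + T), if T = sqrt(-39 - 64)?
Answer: sqrt(49 + I*sqrt(103)) ≈ 7.037 + 0.7211*I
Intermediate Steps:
T = I*sqrt(103) (T = sqrt(-103) = I*sqrt(103) ≈ 10.149*I)
sqrt(s + T) = sqrt(49 + I*sqrt(103))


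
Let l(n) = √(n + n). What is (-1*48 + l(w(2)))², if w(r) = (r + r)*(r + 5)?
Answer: 2360 - 192*√14 ≈ 1641.6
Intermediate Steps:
w(r) = 2*r*(5 + r) (w(r) = (2*r)*(5 + r) = 2*r*(5 + r))
l(n) = √2*√n (l(n) = √(2*n) = √2*√n)
(-1*48 + l(w(2)))² = (-1*48 + √2*√(2*2*(5 + 2)))² = (-48 + √2*√(2*2*7))² = (-48 + √2*√28)² = (-48 + √2*(2*√7))² = (-48 + 2*√14)²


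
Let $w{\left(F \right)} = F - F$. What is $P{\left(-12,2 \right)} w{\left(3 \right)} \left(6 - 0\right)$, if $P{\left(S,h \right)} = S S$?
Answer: $0$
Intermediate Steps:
$P{\left(S,h \right)} = S^{2}$
$w{\left(F \right)} = 0$
$P{\left(-12,2 \right)} w{\left(3 \right)} \left(6 - 0\right) = \left(-12\right)^{2} \cdot 0 \left(6 - 0\right) = 144 \cdot 0 \left(6 + 0\right) = 144 \cdot 0 \cdot 6 = 144 \cdot 0 = 0$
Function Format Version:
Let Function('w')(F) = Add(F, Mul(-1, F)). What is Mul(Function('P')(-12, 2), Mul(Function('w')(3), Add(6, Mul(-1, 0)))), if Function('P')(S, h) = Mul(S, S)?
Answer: 0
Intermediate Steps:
Function('P')(S, h) = Pow(S, 2)
Function('w')(F) = 0
Mul(Function('P')(-12, 2), Mul(Function('w')(3), Add(6, Mul(-1, 0)))) = Mul(Pow(-12, 2), Mul(0, Add(6, Mul(-1, 0)))) = Mul(144, Mul(0, Add(6, 0))) = Mul(144, Mul(0, 6)) = Mul(144, 0) = 0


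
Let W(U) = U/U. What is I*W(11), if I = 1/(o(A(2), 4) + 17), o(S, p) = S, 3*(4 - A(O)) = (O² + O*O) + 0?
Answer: 3/55 ≈ 0.054545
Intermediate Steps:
W(U) = 1
A(O) = 4 - 2*O²/3 (A(O) = 4 - ((O² + O*O) + 0)/3 = 4 - ((O² + O²) + 0)/3 = 4 - (2*O² + 0)/3 = 4 - 2*O²/3)
I = 3/55 (I = 1/((4 - ⅔*2²) + 17) = 1/((4 - ⅔*4) + 17) = 1/((4 - 8/3) + 17) = 1/(4/3 + 17) = 1/(55/3) = 3/55 ≈ 0.054545)
I*W(11) = (3/55)*1 = 3/55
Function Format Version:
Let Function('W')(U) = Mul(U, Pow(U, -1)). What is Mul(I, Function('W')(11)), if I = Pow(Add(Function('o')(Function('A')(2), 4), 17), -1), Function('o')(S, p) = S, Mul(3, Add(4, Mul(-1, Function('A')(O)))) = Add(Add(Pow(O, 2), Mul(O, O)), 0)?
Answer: Rational(3, 55) ≈ 0.054545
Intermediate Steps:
Function('W')(U) = 1
Function('A')(O) = Add(4, Mul(Rational(-2, 3), Pow(O, 2))) (Function('A')(O) = Add(4, Mul(Rational(-1, 3), Add(Add(Pow(O, 2), Mul(O, O)), 0))) = Add(4, Mul(Rational(-1, 3), Add(Add(Pow(O, 2), Pow(O, 2)), 0))) = Add(4, Mul(Rational(-1, 3), Add(Mul(2, Pow(O, 2)), 0))) = Add(4, Mul(Rational(-1, 3), Mul(2, Pow(O, 2)))) = Add(4, Mul(Rational(-2, 3), Pow(O, 2))))
I = Rational(3, 55) (I = Pow(Add(Add(4, Mul(Rational(-2, 3), Pow(2, 2))), 17), -1) = Pow(Add(Add(4, Mul(Rational(-2, 3), 4)), 17), -1) = Pow(Add(Add(4, Rational(-8, 3)), 17), -1) = Pow(Add(Rational(4, 3), 17), -1) = Pow(Rational(55, 3), -1) = Rational(3, 55) ≈ 0.054545)
Mul(I, Function('W')(11)) = Mul(Rational(3, 55), 1) = Rational(3, 55)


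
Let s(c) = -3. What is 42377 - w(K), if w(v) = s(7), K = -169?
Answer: 42380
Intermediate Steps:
w(v) = -3
42377 - w(K) = 42377 - 1*(-3) = 42377 + 3 = 42380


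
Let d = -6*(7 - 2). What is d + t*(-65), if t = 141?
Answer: -9195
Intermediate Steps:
d = -30 (d = -6*5 = -30)
d + t*(-65) = -30 + 141*(-65) = -30 - 9165 = -9195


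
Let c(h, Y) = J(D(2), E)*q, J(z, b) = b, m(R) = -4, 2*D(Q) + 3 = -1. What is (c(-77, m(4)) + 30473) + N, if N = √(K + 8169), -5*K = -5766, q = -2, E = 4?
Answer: 30465 + 3*√25895/5 ≈ 30562.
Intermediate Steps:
D(Q) = -2 (D(Q) = -3/2 + (½)*(-1) = -3/2 - ½ = -2)
K = 5766/5 (K = -⅕*(-5766) = 5766/5 ≈ 1153.2)
c(h, Y) = -8 (c(h, Y) = 4*(-2) = -8)
N = 3*√25895/5 (N = √(5766/5 + 8169) = √(46611/5) = 3*√25895/5 ≈ 96.552)
(c(-77, m(4)) + 30473) + N = (-8 + 30473) + 3*√25895/5 = 30465 + 3*√25895/5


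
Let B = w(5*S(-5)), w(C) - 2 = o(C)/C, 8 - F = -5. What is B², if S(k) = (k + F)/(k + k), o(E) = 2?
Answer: 9/4 ≈ 2.2500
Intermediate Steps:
F = 13 (F = 8 - 1*(-5) = 8 + 5 = 13)
S(k) = (13 + k)/(2*k) (S(k) = (k + 13)/(k + k) = (13 + k)/((2*k)) = (13 + k)*(1/(2*k)) = (13 + k)/(2*k))
w(C) = 2 + 2/C
B = 3/2 (B = 2 + 2/((5*((½)*(13 - 5)/(-5)))) = 2 + 2/((5*((½)*(-⅕)*8))) = 2 + 2/((5*(-⅘))) = 2 + 2/(-4) = 2 + 2*(-¼) = 2 - ½ = 3/2 ≈ 1.5000)
B² = (3/2)² = 9/4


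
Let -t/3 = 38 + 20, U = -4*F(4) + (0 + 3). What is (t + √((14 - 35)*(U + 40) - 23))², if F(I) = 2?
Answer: (174 - I*√758)² ≈ 29518.0 - 9581.1*I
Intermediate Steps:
U = -5 (U = -4*2 + (0 + 3) = -8 + 3 = -5)
t = -174 (t = -3*(38 + 20) = -3*58 = -174)
(t + √((14 - 35)*(U + 40) - 23))² = (-174 + √((14 - 35)*(-5 + 40) - 23))² = (-174 + √(-21*35 - 23))² = (-174 + √(-735 - 23))² = (-174 + √(-758))² = (-174 + I*√758)²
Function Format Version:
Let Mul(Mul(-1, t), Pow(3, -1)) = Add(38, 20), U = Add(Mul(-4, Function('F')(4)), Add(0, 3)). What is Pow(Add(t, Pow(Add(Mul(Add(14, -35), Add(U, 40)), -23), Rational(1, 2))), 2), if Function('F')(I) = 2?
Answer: Pow(Add(174, Mul(-1, I, Pow(758, Rational(1, 2)))), 2) ≈ Add(29518., Mul(-9581.1, I))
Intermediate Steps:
U = -5 (U = Add(Mul(-4, 2), Add(0, 3)) = Add(-8, 3) = -5)
t = -174 (t = Mul(-3, Add(38, 20)) = Mul(-3, 58) = -174)
Pow(Add(t, Pow(Add(Mul(Add(14, -35), Add(U, 40)), -23), Rational(1, 2))), 2) = Pow(Add(-174, Pow(Add(Mul(Add(14, -35), Add(-5, 40)), -23), Rational(1, 2))), 2) = Pow(Add(-174, Pow(Add(Mul(-21, 35), -23), Rational(1, 2))), 2) = Pow(Add(-174, Pow(Add(-735, -23), Rational(1, 2))), 2) = Pow(Add(-174, Pow(-758, Rational(1, 2))), 2) = Pow(Add(-174, Mul(I, Pow(758, Rational(1, 2)))), 2)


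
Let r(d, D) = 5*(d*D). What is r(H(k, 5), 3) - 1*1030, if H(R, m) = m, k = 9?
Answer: -955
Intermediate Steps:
r(d, D) = 5*D*d (r(d, D) = 5*(D*d) = 5*D*d)
r(H(k, 5), 3) - 1*1030 = 5*3*5 - 1*1030 = 75 - 1030 = -955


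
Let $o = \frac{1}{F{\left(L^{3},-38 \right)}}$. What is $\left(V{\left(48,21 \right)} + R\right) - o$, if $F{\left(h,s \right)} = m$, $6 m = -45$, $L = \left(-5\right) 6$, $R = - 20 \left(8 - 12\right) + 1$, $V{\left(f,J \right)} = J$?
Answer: $\frac{1532}{15} \approx 102.13$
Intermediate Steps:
$R = 81$ ($R = - 20 \left(8 - 12\right) + 1 = \left(-20\right) \left(-4\right) + 1 = 80 + 1 = 81$)
$L = -30$
$m = - \frac{15}{2}$ ($m = \frac{1}{6} \left(-45\right) = - \frac{15}{2} \approx -7.5$)
$F{\left(h,s \right)} = - \frac{15}{2}$
$o = - \frac{2}{15}$ ($o = \frac{1}{- \frac{15}{2}} = - \frac{2}{15} \approx -0.13333$)
$\left(V{\left(48,21 \right)} + R\right) - o = \left(21 + 81\right) - - \frac{2}{15} = 102 + \frac{2}{15} = \frac{1532}{15}$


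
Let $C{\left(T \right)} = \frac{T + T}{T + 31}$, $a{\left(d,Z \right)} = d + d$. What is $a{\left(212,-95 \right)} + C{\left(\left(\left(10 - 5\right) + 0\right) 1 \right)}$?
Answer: $\frac{7637}{18} \approx 424.28$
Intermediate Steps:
$a{\left(d,Z \right)} = 2 d$
$C{\left(T \right)} = \frac{2 T}{31 + T}$
$a{\left(212,-95 \right)} + C{\left(\left(\left(10 - 5\right) + 0\right) 1 \right)} = 2 \cdot 212 + \frac{2 \left(\left(10 - 5\right) + 0\right) 1}{31 + \left(\left(10 - 5\right) + 0\right) 1} = 424 + \frac{2 \left(5 + 0\right) 1}{31 + \left(5 + 0\right) 1} = 424 + \frac{2 \cdot 5 \cdot 1}{31 + 5 \cdot 1} = 424 + 2 \cdot 5 \frac{1}{31 + 5} = 424 + 2 \cdot 5 \cdot \frac{1}{36} = 424 + \frac{5}{18} = \frac{7637}{18}$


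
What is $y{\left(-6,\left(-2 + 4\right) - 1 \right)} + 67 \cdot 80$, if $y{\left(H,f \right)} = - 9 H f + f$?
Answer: $5415$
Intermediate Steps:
$y{\left(H,f \right)} = f - 9 H f$ ($y{\left(H,f \right)} = - 9 H f + f = f - 9 H f$)
$y{\left(-6,\left(-2 + 4\right) - 1 \right)} + 67 \cdot 80 = \left(\left(-2 + 4\right) - 1\right) \left(1 - -54\right) + 67 \cdot 80 = \left(2 + \left(-1 + 0\right)\right) \left(1 + 54\right) + 5360 = \left(2 - 1\right) 55 + 5360 = 1 \cdot 55 + 5360 = 55 + 5360 = 5415$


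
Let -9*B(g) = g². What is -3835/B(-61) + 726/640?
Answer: 12395523/1190720 ≈ 10.410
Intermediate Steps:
B(g) = -g²/9
-3835/B(-61) + 726/640 = -3835/((-⅑*(-61)²)) + 726/640 = -3835/((-⅑*3721)) + 726*(1/640) = -3835/(-3721/9) + 363/320 = -3835*(-9/3721) + 363/320 = 34515/3721 + 363/320 = 12395523/1190720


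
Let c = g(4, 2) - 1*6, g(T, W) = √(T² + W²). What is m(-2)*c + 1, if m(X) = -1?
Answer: 7 - 2*√5 ≈ 2.5279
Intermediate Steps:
c = -6 + 2*√5 (c = √(4² + 2²) - 1*6 = √(16 + 4) - 6 = √20 - 6 = 2*√5 - 6 = -6 + 2*√5 ≈ -1.5279)
m(-2)*c + 1 = -(-6 + 2*√5) + 1 = (6 - 2*√5) + 1 = 7 - 2*√5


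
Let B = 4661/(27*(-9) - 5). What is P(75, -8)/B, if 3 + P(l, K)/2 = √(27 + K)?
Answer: 1488/4661 - 496*√19/4661 ≈ -0.14461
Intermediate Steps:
P(l, K) = -6 + 2*√(27 + K)
B = -4661/248 (B = 4661/(-243 - 5) = 4661/(-248) = 4661*(-1/248) = -4661/248 ≈ -18.794)
P(75, -8)/B = (-6 + 2*√(27 - 8))/(-4661/248) = (-6 + 2*√19)*(-248/4661) = 1488/4661 - 496*√19/4661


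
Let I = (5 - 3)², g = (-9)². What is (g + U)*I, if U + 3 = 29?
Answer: 428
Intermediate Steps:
U = 26 (U = -3 + 29 = 26)
g = 81
I = 4 (I = 2² = 4)
(g + U)*I = (81 + 26)*4 = 107*4 = 428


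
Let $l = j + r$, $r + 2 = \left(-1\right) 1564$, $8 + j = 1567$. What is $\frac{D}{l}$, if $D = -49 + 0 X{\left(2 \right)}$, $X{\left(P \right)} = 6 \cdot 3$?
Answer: $7$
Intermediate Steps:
$X{\left(P \right)} = 18$
$j = 1559$ ($j = -8 + 1567 = 1559$)
$D = -49$ ($D = -49 + 0 \cdot 18 = -49 + 0 = -49$)
$r = -1566$ ($r = -2 - 1564 = -1566$)
$l = -7$ ($l = 1559 - 1566 = -7$)
$\frac{D}{l} = - \frac{49}{-7} = \left(-49\right) \left(- \frac{1}{7}\right) = 7$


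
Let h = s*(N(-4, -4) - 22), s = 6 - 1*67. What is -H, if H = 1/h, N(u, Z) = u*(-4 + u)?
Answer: 1/610 ≈ 0.0016393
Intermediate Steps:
s = -61 (s = 6 - 67 = -61)
h = -610 (h = -61*(-4*(-4 - 4) - 22) = -61*(-4*(-8) - 22) = -61*(32 - 22) = -61*10 = -610)
H = -1/610 (H = 1/(-610) = -1/610 ≈ -0.0016393)
-H = -1*(-1/610) = 1/610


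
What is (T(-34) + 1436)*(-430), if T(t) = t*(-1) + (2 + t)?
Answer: -618340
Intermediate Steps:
T(t) = 2 (T(t) = -t + (2 + t) = 2)
(T(-34) + 1436)*(-430) = (2 + 1436)*(-430) = 1438*(-430) = -618340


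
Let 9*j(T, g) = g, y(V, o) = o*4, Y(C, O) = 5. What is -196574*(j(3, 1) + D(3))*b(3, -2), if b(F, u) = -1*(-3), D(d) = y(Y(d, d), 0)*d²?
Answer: -196574/3 ≈ -65525.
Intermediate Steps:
y(V, o) = 4*o
D(d) = 0 (D(d) = (4*0)*d² = 0*d² = 0)
b(F, u) = 3
j(T, g) = g/9
-196574*(j(3, 1) + D(3))*b(3, -2) = -196574*((⅑)*1 + 0)*3 = -196574*(⅑ + 0)*3 = -196574*3/9 = -196574*⅓ = -196574/3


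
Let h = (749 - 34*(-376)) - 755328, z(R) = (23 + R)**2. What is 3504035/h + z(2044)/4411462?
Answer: -2457721254283/654480090858 ≈ -3.7552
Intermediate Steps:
h = -741795 (h = (749 + 12784) - 755328 = 13533 - 755328 = -741795)
3504035/h + z(2044)/4411462 = 3504035/(-741795) + (23 + 2044)**2/4411462 = 3504035*(-1/741795) + 2067**2*(1/4411462) = -700807/148359 + 4272489*(1/4411462) = -700807/148359 + 4272489/4411462 = -2457721254283/654480090858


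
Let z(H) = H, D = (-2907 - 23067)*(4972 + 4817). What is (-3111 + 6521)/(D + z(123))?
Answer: -3410/254259363 ≈ -1.3411e-5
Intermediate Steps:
D = -254259486 (D = -25974*9789 = -254259486)
(-3111 + 6521)/(D + z(123)) = (-3111 + 6521)/(-254259486 + 123) = 3410/(-254259363) = 3410*(-1/254259363) = -3410/254259363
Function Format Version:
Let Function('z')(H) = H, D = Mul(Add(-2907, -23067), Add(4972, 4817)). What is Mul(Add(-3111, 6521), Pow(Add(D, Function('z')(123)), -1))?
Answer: Rational(-3410, 254259363) ≈ -1.3411e-5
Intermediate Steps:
D = -254259486 (D = Mul(-25974, 9789) = -254259486)
Mul(Add(-3111, 6521), Pow(Add(D, Function('z')(123)), -1)) = Mul(Add(-3111, 6521), Pow(Add(-254259486, 123), -1)) = Mul(3410, Pow(-254259363, -1)) = Mul(3410, Rational(-1, 254259363)) = Rational(-3410, 254259363)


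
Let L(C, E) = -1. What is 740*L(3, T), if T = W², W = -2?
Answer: -740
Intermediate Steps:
T = 4 (T = (-2)² = 4)
740*L(3, T) = 740*(-1) = -740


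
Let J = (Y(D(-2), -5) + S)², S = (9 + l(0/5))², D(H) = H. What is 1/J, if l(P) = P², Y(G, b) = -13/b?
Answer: 25/174724 ≈ 0.00014308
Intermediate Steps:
S = 81 (S = (9 + (0/5)²)² = (9 + (0*(⅕))²)² = (9 + 0²)² = (9 + 0)² = 9² = 81)
J = 174724/25 (J = (-13/(-5) + 81)² = (-13*(-⅕) + 81)² = (13/5 + 81)² = (418/5)² = 174724/25 ≈ 6989.0)
1/J = 1/(174724/25) = 25/174724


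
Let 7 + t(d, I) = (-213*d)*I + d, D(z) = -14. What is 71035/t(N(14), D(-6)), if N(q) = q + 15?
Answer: 14207/17300 ≈ 0.82121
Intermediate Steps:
N(q) = 15 + q
t(d, I) = -7 + d - 213*I*d (t(d, I) = -7 + ((-213*d)*I + d) = -7 + (-213*I*d + d) = -7 + (d - 213*I*d) = -7 + d - 213*I*d)
71035/t(N(14), D(-6)) = 71035/(-7 + (15 + 14) - 213*(-14)*(15 + 14)) = 71035/(-7 + 29 - 213*(-14)*29) = 71035/(-7 + 29 + 86478) = 71035/86500 = 71035*(1/86500) = 14207/17300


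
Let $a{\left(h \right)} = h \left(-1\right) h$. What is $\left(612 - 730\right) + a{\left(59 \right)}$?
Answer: $-3599$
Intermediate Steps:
$a{\left(h \right)} = - h^{2}$ ($a{\left(h \right)} = - h h = - h^{2}$)
$\left(612 - 730\right) + a{\left(59 \right)} = \left(612 - 730\right) - 59^{2} = -118 - 3481 = -3599$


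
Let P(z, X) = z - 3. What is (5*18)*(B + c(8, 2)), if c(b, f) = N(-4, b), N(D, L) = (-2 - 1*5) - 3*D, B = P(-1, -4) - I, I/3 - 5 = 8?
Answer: -3420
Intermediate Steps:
P(z, X) = -3 + z
I = 39 (I = 15 + 3*8 = 15 + 24 = 39)
B = -43 (B = (-3 - 1) - 1*39 = -4 - 39 = -43)
N(D, L) = -7 - 3*D (N(D, L) = (-2 - 5) - 3*D = -7 - 3*D)
c(b, f) = 5 (c(b, f) = -7 - 3*(-4) = -7 + 12 = 5)
(5*18)*(B + c(8, 2)) = (5*18)*(-43 + 5) = 90*(-38) = -3420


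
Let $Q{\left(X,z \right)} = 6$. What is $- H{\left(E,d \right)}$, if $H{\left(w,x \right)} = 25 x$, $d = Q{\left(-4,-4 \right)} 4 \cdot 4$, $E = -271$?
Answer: $-2400$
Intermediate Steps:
$d = 96$ ($d = 6 \cdot 4 \cdot 4 = 24 \cdot 4 = 96$)
$- H{\left(E,d \right)} = - 25 \cdot 96 = \left(-1\right) 2400 = -2400$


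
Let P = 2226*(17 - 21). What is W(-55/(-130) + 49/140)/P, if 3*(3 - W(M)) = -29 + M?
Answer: -9679/6945120 ≈ -0.0013936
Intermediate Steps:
W(M) = 38/3 - M/3 (W(M) = 3 - (-29 + M)/3 = 3 + (29/3 - M/3) = 38/3 - M/3)
P = -8904 (P = 2226*(-4) = -8904)
W(-55/(-130) + 49/140)/P = (38/3 - (-55/(-130) + 49/140)/3)/(-8904) = (38/3 - (-55*(-1/130) + 49*(1/140))/3)*(-1/8904) = (38/3 - (11/26 + 7/20)/3)*(-1/8904) = (38/3 - ⅓*201/260)*(-1/8904) = (38/3 - 67/260)*(-1/8904) = (9679/780)*(-1/8904) = -9679/6945120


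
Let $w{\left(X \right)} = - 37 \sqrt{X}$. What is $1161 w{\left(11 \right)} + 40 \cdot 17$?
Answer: $680 - 42957 \sqrt{11} \approx -1.4179 \cdot 10^{5}$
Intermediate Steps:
$1161 w{\left(11 \right)} + 40 \cdot 17 = 1161 \left(- 37 \sqrt{11}\right) + 40 \cdot 17 = - 42957 \sqrt{11} + 680 = 680 - 42957 \sqrt{11}$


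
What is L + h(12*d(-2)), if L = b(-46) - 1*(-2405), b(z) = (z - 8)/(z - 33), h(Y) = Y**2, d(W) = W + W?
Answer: 372065/79 ≈ 4709.7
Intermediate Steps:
d(W) = 2*W
b(z) = (-8 + z)/(-33 + z)
L = 190049/79 (L = (-8 - 46)/(-33 - 46) - 1*(-2405) = -54/(-79) + 2405 = -1/79*(-54) + 2405 = 54/79 + 2405 = 190049/79 ≈ 2405.7)
L + h(12*d(-2)) = 190049/79 + (12*(2*(-2)))**2 = 190049/79 + (12*(-4))**2 = 190049/79 + (-48)**2 = 190049/79 + 2304 = 372065/79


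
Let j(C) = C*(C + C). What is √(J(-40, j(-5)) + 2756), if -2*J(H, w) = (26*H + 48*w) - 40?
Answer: 4*√131 ≈ 45.782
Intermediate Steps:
j(C) = 2*C² (j(C) = C*(2*C) = 2*C²)
J(H, w) = 20 - 24*w - 13*H (J(H, w) = -((26*H + 48*w) - 40)/2 = -(-40 + 26*H + 48*w)/2 = 20 - 24*w - 13*H)
√(J(-40, j(-5)) + 2756) = √((20 - 48*(-5)² - 13*(-40)) + 2756) = √((20 - 48*25 + 520) + 2756) = √((20 - 24*50 + 520) + 2756) = √((20 - 1200 + 520) + 2756) = √(-660 + 2756) = √2096 = 4*√131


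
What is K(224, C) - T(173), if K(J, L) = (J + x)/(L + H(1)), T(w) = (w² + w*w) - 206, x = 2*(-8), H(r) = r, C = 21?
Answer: -656068/11 ≈ -59643.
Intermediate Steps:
x = -16
T(w) = -206 + 2*w² (T(w) = (w² + w²) - 206 = 2*w² - 206 = -206 + 2*w²)
K(J, L) = (-16 + J)/(1 + L) (K(J, L) = (J - 16)/(L + 1) = (-16 + J)/(1 + L))
K(224, C) - T(173) = (-16 + 224)/(1 + 21) - (-206 + 2*173²) = 208/22 - (-206 + 2*29929) = (1/22)*208 - (-206 + 59858) = 104/11 - 1*59652 = 104/11 - 59652 = -656068/11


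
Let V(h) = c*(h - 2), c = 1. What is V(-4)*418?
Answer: -2508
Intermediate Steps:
V(h) = -2 + h (V(h) = 1*(h - 2) = 1*(-2 + h) = -2 + h)
V(-4)*418 = (-2 - 4)*418 = -6*418 = -2508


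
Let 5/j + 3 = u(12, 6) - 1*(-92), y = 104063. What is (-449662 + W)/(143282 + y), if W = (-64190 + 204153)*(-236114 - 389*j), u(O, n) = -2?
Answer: -2875419817663/21519015 ≈ -1.3362e+5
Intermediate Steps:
j = 5/87 (j = 5/(-3 + (-2 - 1*(-92))) = 5/(-3 + (-2 + 92)) = 5/(-3 + 90) = 5/87 ≈ 0.057471)
W = -2875380697069/87 (W = (-64190 + 204153)*(-236114 - 389*5/87) = 139963*(-236114 - 1945/87) = 139963*(-20543863/87) = -2875380697069/87 ≈ -3.3050e+10)
(-449662 + W)/(143282 + y) = (-449662 - 2875380697069/87)/(143282 + 104063) = -2875419817663/87/247345 = -2875419817663/87*1/247345 = -2875419817663/21519015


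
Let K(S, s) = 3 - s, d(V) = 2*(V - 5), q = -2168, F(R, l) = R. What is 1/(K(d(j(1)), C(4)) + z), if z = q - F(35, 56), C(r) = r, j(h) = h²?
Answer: -1/2204 ≈ -0.00045372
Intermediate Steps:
d(V) = -10 + 2*V (d(V) = 2*(-5 + V) = -10 + 2*V)
z = -2203 (z = -2168 - 1*35 = -2168 - 35 = -2203)
1/(K(d(j(1)), C(4)) + z) = 1/((3 - 1*4) - 2203) = 1/((3 - 4) - 2203) = 1/(-1 - 2203) = 1/(-2204) = -1/2204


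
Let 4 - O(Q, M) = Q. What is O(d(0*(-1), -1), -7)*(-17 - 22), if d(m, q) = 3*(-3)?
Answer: -507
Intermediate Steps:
d(m, q) = -9
O(Q, M) = 4 - Q
O(d(0*(-1), -1), -7)*(-17 - 22) = (4 - 1*(-9))*(-17 - 22) = (4 + 9)*(-39) = 13*(-39) = -507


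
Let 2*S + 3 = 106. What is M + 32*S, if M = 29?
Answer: 1677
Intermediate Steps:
S = 103/2 (S = -3/2 + (½)*106 = -3/2 + 53 = 103/2 ≈ 51.500)
M + 32*S = 29 + 32*(103/2) = 29 + 1648 = 1677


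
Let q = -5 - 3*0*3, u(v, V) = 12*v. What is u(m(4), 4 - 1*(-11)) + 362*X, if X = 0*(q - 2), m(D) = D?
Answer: 48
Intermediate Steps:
q = -5 (q = -5 - 0*3 = -5 - 1*0 = -5 + 0 = -5)
X = 0 (X = 0*(-5 - 2) = 0*(-7) = 0)
u(m(4), 4 - 1*(-11)) + 362*X = 12*4 + 362*0 = 48 + 0 = 48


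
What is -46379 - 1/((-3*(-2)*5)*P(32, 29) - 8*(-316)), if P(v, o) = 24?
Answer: -150638993/3248 ≈ -46379.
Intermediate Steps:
-46379 - 1/((-3*(-2)*5)*P(32, 29) - 8*(-316)) = -46379 - 1/((-3*(-2)*5)*24 - 8*(-316)) = -46379 - 1/((6*5)*24 + 2528) = -46379 - 1/(30*24 + 2528) = -46379 - 1/(720 + 2528) = -46379 - 1/3248 = -150638993/3248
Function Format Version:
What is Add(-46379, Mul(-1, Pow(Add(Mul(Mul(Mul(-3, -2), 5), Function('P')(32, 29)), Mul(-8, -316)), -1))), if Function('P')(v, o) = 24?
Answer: Rational(-150638993, 3248) ≈ -46379.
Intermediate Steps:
Add(-46379, Mul(-1, Pow(Add(Mul(Mul(Mul(-3, -2), 5), Function('P')(32, 29)), Mul(-8, -316)), -1))) = Add(-46379, Mul(-1, Pow(Add(Mul(Mul(Mul(-3, -2), 5), 24), Mul(-8, -316)), -1))) = Add(-46379, Mul(-1, Pow(Add(Mul(Mul(6, 5), 24), 2528), -1))) = Add(-46379, Mul(-1, Pow(Add(Mul(30, 24), 2528), -1))) = Add(-46379, Mul(-1, Pow(Add(720, 2528), -1))) = Add(-46379, Mul(-1, Pow(3248, -1))) = Add(-46379, Mul(-1, Rational(1, 3248))) = Add(-46379, Rational(-1, 3248)) = Rational(-150638993, 3248)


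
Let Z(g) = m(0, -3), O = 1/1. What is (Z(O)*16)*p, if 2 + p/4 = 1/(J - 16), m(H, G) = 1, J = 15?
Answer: -192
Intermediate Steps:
O = 1
Z(g) = 1
p = -12 (p = -8 + 4/(15 - 16) = -8 + 4/(-1) = -8 + 4*(-1) = -8 - 4 = -12)
(Z(O)*16)*p = (1*16)*(-12) = 16*(-12) = -192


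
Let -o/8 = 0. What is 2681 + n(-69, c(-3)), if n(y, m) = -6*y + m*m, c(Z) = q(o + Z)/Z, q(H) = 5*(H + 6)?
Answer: 3120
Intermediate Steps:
o = 0 (o = -8*0 = 0)
q(H) = 30 + 5*H (q(H) = 5*(6 + H) = 30 + 5*H)
c(Z) = (30 + 5*Z)/Z (c(Z) = (30 + 5*(0 + Z))/Z = (30 + 5*Z)/Z)
n(y, m) = m² - 6*y (n(y, m) = -6*y + m² = m² - 6*y)
2681 + n(-69, c(-3)) = 2681 + ((5 + 30/(-3))² - 6*(-69)) = 2681 + ((5 + 30*(-⅓))² + 414) = 2681 + ((5 - 10)² + 414) = 2681 + ((-5)² + 414) = 2681 + (25 + 414) = 2681 + 439 = 3120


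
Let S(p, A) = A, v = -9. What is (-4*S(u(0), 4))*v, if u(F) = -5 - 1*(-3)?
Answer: 144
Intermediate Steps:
u(F) = -2 (u(F) = -5 + 3 = -2)
(-4*S(u(0), 4))*v = -4*4*(-9) = -16*(-9) = 144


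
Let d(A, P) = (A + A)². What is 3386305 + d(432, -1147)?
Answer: 4132801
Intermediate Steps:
d(A, P) = 4*A² (d(A, P) = (2*A)² = 4*A²)
3386305 + d(432, -1147) = 3386305 + 4*432² = 3386305 + 4*186624 = 3386305 + 746496 = 4132801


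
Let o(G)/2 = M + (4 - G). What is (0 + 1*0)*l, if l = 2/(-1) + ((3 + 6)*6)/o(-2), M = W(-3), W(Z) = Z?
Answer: 0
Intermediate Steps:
M = -3
o(G) = 2 - 2*G (o(G) = 2*(-3 + (4 - G)) = 2*(1 - G) = 2 - 2*G)
l = 7 (l = 2/(-1) + ((3 + 6)*6)/(2 - 2*(-2)) = 2*(-1) + (9*6)/(2 + 4) = -2 + 54/6 = -2 + 54*(1/6) = -2 + 9 = 7)
(0 + 1*0)*l = (0 + 1*0)*7 = (0 + 0)*7 = 0*7 = 0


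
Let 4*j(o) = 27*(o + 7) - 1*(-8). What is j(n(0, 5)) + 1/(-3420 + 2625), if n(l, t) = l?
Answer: 156611/3180 ≈ 49.249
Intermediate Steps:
j(o) = 197/4 + 27*o/4 (j(o) = (27*(o + 7) - 1*(-8))/4 = (27*(7 + o) + 8)/4 = ((189 + 27*o) + 8)/4 = (197 + 27*o)/4 = 197/4 + 27*o/4)
j(n(0, 5)) + 1/(-3420 + 2625) = (197/4 + (27/4)*0) + 1/(-3420 + 2625) = (197/4 + 0) + 1/(-795) = 197/4 - 1/795 = 156611/3180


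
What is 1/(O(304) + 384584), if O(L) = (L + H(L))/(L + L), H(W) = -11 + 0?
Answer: 608/233827365 ≈ 2.6002e-6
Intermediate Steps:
H(W) = -11
O(L) = (-11 + L)/(2*L) (O(L) = (L - 11)/(L + L) = (-11 + L)/((2*L)) = (-11 + L)*(1/(2*L)) = (-11 + L)/(2*L))
1/(O(304) + 384584) = 1/((½)*(-11 + 304)/304 + 384584) = 1/((½)*(1/304)*293 + 384584) = 1/(293/608 + 384584) = 1/(233827365/608) = 608/233827365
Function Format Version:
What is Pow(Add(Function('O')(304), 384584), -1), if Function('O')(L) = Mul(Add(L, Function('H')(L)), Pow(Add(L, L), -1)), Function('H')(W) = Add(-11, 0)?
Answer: Rational(608, 233827365) ≈ 2.6002e-6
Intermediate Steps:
Function('H')(W) = -11
Function('O')(L) = Mul(Rational(1, 2), Pow(L, -1), Add(-11, L)) (Function('O')(L) = Mul(Add(L, -11), Pow(Add(L, L), -1)) = Mul(Add(-11, L), Pow(Mul(2, L), -1)) = Mul(Add(-11, L), Mul(Rational(1, 2), Pow(L, -1))) = Mul(Rational(1, 2), Pow(L, -1), Add(-11, L)))
Pow(Add(Function('O')(304), 384584), -1) = Pow(Add(Mul(Rational(1, 2), Pow(304, -1), Add(-11, 304)), 384584), -1) = Pow(Add(Mul(Rational(1, 2), Rational(1, 304), 293), 384584), -1) = Pow(Add(Rational(293, 608), 384584), -1) = Pow(Rational(233827365, 608), -1) = Rational(608, 233827365)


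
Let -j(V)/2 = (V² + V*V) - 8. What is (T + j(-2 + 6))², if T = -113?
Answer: 25921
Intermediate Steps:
j(V) = 16 - 4*V² (j(V) = -2*((V² + V*V) - 8) = -2*((V² + V²) - 8) = -2*(2*V² - 8) = -2*(-8 + 2*V²) = 16 - 4*V²)
(T + j(-2 + 6))² = (-113 + (16 - 4*(-2 + 6)²))² = (-113 + (16 - 4*4²))² = (-113 + (16 - 4*16))² = (-113 + (16 - 64))² = (-113 - 48)² = (-161)² = 25921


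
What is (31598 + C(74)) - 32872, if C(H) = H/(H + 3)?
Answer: -98024/77 ≈ -1273.0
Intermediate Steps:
C(H) = H/(3 + H)
(31598 + C(74)) - 32872 = (31598 + 74/(3 + 74)) - 32872 = (31598 + 74/77) - 32872 = 2433120/77 - 32872 = -98024/77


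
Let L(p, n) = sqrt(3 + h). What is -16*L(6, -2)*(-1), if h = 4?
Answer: 16*sqrt(7) ≈ 42.332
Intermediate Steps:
L(p, n) = sqrt(7) (L(p, n) = sqrt(3 + 4) = sqrt(7))
-16*L(6, -2)*(-1) = -16*sqrt(7)*(-1) = 16*sqrt(7)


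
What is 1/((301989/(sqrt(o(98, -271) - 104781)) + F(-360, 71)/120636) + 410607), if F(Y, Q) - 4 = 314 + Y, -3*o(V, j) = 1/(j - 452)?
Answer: 4715522343598799033235/1936236476765176453944898033 + 91559569881303*I*sqrt(13693016777)/1936236476765176453944898033 ≈ 2.4354e-6 + 5.5334e-9*I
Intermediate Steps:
o(V, j) = -1/(3*(-452 + j)) (o(V, j) = -1/(3*(j - 452)) = -1/(3*(-452 + j)))
F(Y, Q) = 318 + Y (F(Y, Q) = 4 + (314 + Y) = 318 + Y)
1/((301989/(sqrt(o(98, -271) - 104781)) + F(-360, 71)/120636) + 410607) = 1/((301989/(sqrt(-1/(-1356 + 3*(-271)) - 104781)) + (318 - 360)/120636) + 410607) = 1/((301989/(sqrt(-1/(-1356 - 813) - 104781)) - 42*1/120636) + 410607) = 1/((301989/(sqrt(-1/(-2169) - 104781)) - 7/20106) + 410607) = 1/((301989/(sqrt(-1*(-1/2169) - 104781)) - 7/20106) + 410607) = 1/((301989/(sqrt(1/2169 - 104781)) - 7/20106) + 410607) = 1/((301989/(sqrt(-227269988/2169)) - 7/20106) + 410607) = 1/((301989/((2*I*sqrt(13693016777)/723)) - 7/20106) + 410607) = 1/((301989*(-3*I*sqrt(13693016777)/113634994) - 7/20106) + 410607) = 1/((-905967*I*sqrt(13693016777)/113634994 - 7/20106) + 410607) = 1/((-7/20106 - 905967*I*sqrt(13693016777)/113634994) + 410607) = 1/(8255664335/20106 - 905967*I*sqrt(13693016777)/113634994)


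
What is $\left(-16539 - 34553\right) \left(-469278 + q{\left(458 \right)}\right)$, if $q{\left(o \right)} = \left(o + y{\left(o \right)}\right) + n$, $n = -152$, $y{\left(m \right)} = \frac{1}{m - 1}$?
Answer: $\frac{10950047811676}{457} \approx 2.3961 \cdot 10^{10}$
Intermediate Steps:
$y{\left(m \right)} = \frac{1}{-1 + m}$
$q{\left(o \right)} = -152 + o + \frac{1}{-1 + o}$ ($q{\left(o \right)} = \left(o + \frac{1}{-1 + o}\right) - 152 = -152 + o + \frac{1}{-1 + o}$)
$\left(-16539 - 34553\right) \left(-469278 + q{\left(458 \right)}\right) = \left(-16539 - 34553\right) \left(-469278 + \frac{1 + \left(-1 + 458\right) \left(-152 + 458\right)}{-1 + 458}\right) = - 51092 \left(-469278 + \frac{1 + 457 \cdot 306}{457}\right) = - 51092 \left(-469278 + \frac{1 + 139842}{457}\right) = - 51092 \left(-469278 + \frac{1}{457} \cdot 139843\right) = - 51092 \left(-469278 + \frac{139843}{457}\right) = \left(-51092\right) \left(- \frac{214320203}{457}\right) = \frac{10950047811676}{457}$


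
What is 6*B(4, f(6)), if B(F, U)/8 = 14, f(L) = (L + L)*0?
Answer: 672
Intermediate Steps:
f(L) = 0 (f(L) = (2*L)*0 = 0)
B(F, U) = 112 (B(F, U) = 8*14 = 112)
6*B(4, f(6)) = 6*112 = 672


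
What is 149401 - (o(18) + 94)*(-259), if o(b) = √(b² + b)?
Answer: 173747 + 777*√38 ≈ 1.7854e+5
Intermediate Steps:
o(b) = √(b + b²)
149401 - (o(18) + 94)*(-259) = 149401 - (√(18*(1 + 18)) + 94)*(-259) = 149401 - (√(18*19) + 94)*(-259) = 149401 - (√342 + 94)*(-259) = 149401 - (3*√38 + 94)*(-259) = 149401 - (94 + 3*√38)*(-259) = 149401 - (-24346 - 777*√38) = 149401 + (24346 + 777*√38) = 173747 + 777*√38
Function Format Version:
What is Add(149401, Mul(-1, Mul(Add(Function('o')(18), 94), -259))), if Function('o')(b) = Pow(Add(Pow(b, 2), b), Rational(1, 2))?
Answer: Add(173747, Mul(777, Pow(38, Rational(1, 2)))) ≈ 1.7854e+5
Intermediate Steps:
Function('o')(b) = Pow(Add(b, Pow(b, 2)), Rational(1, 2))
Add(149401, Mul(-1, Mul(Add(Function('o')(18), 94), -259))) = Add(149401, Mul(-1, Mul(Add(Pow(Mul(18, Add(1, 18)), Rational(1, 2)), 94), -259))) = Add(149401, Mul(-1, Mul(Add(Pow(Mul(18, 19), Rational(1, 2)), 94), -259))) = Add(149401, Mul(-1, Mul(Add(Pow(342, Rational(1, 2)), 94), -259))) = Add(149401, Mul(-1, Mul(Add(Mul(3, Pow(38, Rational(1, 2))), 94), -259))) = Add(149401, Mul(-1, Mul(Add(94, Mul(3, Pow(38, Rational(1, 2)))), -259))) = Add(149401, Mul(-1, Add(-24346, Mul(-777, Pow(38, Rational(1, 2)))))) = Add(149401, Add(24346, Mul(777, Pow(38, Rational(1, 2))))) = Add(173747, Mul(777, Pow(38, Rational(1, 2))))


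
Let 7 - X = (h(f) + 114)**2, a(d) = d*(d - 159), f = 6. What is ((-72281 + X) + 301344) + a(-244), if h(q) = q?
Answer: 313002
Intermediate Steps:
a(d) = d*(-159 + d)
X = -14393 (X = 7 - (6 + 114)**2 = 7 - 1*120**2 = 7 - 1*14400 = 7 - 14400 = -14393)
((-72281 + X) + 301344) + a(-244) = ((-72281 - 14393) + 301344) - 244*(-159 - 244) = (-86674 + 301344) - 244*(-403) = 214670 + 98332 = 313002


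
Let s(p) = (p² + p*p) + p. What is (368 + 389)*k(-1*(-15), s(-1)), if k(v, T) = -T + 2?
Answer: 757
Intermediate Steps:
s(p) = p + 2*p² (s(p) = (p² + p²) + p = 2*p² + p = p + 2*p²)
k(v, T) = 2 - T
(368 + 389)*k(-1*(-15), s(-1)) = (368 + 389)*(2 - (-1)*(1 + 2*(-1))) = 757*(2 - (-1)*(1 - 2)) = 757*(2 - (-1)*(-1)) = 757*(2 - 1*1) = 757*(2 - 1) = 757*1 = 757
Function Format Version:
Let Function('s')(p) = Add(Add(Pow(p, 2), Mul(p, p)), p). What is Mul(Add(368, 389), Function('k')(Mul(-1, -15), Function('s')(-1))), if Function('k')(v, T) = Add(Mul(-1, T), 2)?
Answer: 757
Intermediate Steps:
Function('s')(p) = Add(p, Mul(2, Pow(p, 2))) (Function('s')(p) = Add(Add(Pow(p, 2), Pow(p, 2)), p) = Add(Mul(2, Pow(p, 2)), p) = Add(p, Mul(2, Pow(p, 2))))
Function('k')(v, T) = Add(2, Mul(-1, T))
Mul(Add(368, 389), Function('k')(Mul(-1, -15), Function('s')(-1))) = Mul(Add(368, 389), Add(2, Mul(-1, Mul(-1, Add(1, Mul(2, -1)))))) = Mul(757, Add(2, Mul(-1, Mul(-1, Add(1, -2))))) = Mul(757, Add(2, Mul(-1, Mul(-1, -1)))) = Mul(757, Add(2, Mul(-1, 1))) = Mul(757, Add(2, -1)) = Mul(757, 1) = 757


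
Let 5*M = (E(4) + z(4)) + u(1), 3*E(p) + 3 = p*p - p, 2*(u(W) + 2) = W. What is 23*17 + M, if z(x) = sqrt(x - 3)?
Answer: 783/2 ≈ 391.50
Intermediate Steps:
u(W) = -2 + W/2
z(x) = sqrt(-3 + x)
E(p) = -1 - p/3 + p**2/3 (E(p) = -1 + (p*p - p)/3 = -1 + (p**2 - p)/3 = -1 + (-p/3 + p**2/3) = -1 - p/3 + p**2/3)
M = 1/2 (M = (((-1 - 1/3*4 + (1/3)*4**2) + sqrt(-3 + 4)) + (-2 + (1/2)*1))/5 = (((-1 - 4/3 + (1/3)*16) + sqrt(1)) + (-2 + 1/2))/5 = (((-1 - 4/3 + 16/3) + 1) - 3/2)/5 = ((3 + 1) - 3/2)/5 = (4 - 3/2)/5 = (1/5)*(5/2) = 1/2 ≈ 0.50000)
23*17 + M = 23*17 + 1/2 = 391 + 1/2 = 783/2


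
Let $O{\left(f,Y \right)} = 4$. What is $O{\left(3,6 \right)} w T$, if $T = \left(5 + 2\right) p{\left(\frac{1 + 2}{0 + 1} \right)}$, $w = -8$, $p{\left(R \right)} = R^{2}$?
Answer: $-2016$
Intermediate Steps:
$T = 63$ ($T = \left(5 + 2\right) \left(\frac{1 + 2}{0 + 1}\right)^{2} = 7 \left(\frac{3}{1}\right)^{2} = 7 \left(3 \cdot 1\right)^{2} = 7 \cdot 3^{2} = 7 \cdot 9 = 63$)
$O{\left(3,6 \right)} w T = 4 \left(-8\right) 63 = \left(-32\right) 63 = -2016$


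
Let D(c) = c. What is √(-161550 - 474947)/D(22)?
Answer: I*√636497/22 ≈ 36.264*I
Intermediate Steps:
√(-161550 - 474947)/D(22) = √(-161550 - 474947)/22 = √(-636497)*(1/22) = (I*√636497)*(1/22) = I*√636497/22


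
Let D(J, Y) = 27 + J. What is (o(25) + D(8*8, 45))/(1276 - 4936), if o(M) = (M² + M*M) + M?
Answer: -683/1830 ≈ -0.37322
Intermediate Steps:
o(M) = M + 2*M² (o(M) = (M² + M²) + M = 2*M² + M = M + 2*M²)
(o(25) + D(8*8, 45))/(1276 - 4936) = (25*(1 + 2*25) + (27 + 8*8))/(1276 - 4936) = (25*(1 + 50) + (27 + 64))/(-3660) = (25*51 + 91)*(-1/3660) = (1275 + 91)*(-1/3660) = 1366*(-1/3660) = -683/1830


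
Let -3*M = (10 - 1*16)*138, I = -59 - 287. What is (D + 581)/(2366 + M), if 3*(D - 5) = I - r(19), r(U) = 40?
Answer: 686/3963 ≈ 0.17310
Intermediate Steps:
I = -346
M = 276 (M = -(10 - 1*16)*138/3 = -(10 - 16)*138/3 = -(-2)*138 = -⅓*(-828) = 276)
D = -371/3 (D = 5 + (-346 - 1*40)/3 = 5 + (-346 - 40)/3 = 5 + (⅓)*(-386) = 5 - 386/3 = -371/3 ≈ -123.67)
(D + 581)/(2366 + M) = (-371/3 + 581)/(2366 + 276) = (1372/3)/2642 = (1372/3)*(1/2642) = 686/3963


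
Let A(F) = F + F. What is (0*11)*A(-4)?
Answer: 0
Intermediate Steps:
A(F) = 2*F
(0*11)*A(-4) = (0*11)*(2*(-4)) = 0*(-8) = 0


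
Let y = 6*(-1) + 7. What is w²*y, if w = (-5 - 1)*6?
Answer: 1296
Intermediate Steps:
y = 1 (y = -6 + 7 = 1)
w = -36 (w = -6*6 = -36)
w²*y = (-36)²*1 = 1296*1 = 1296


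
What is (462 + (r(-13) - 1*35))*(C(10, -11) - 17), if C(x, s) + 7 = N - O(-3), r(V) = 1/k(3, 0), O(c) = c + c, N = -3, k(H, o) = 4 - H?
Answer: -8988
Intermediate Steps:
O(c) = 2*c
r(V) = 1 (r(V) = 1/(4 - 1*3) = 1/(4 - 3) = 1/1 = 1)
C(x, s) = -4 (C(x, s) = -7 + (-3 - 2*(-3)) = -7 + (-3 - 1*(-6)) = -7 + (-3 + 6) = -7 + 3 = -4)
(462 + (r(-13) - 1*35))*(C(10, -11) - 17) = (462 + (1 - 1*35))*(-4 - 17) = (462 + (1 - 35))*(-21) = (462 - 34)*(-21) = 428*(-21) = -8988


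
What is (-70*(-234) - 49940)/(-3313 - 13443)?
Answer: 8390/4189 ≈ 2.0029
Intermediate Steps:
(-70*(-234) - 49940)/(-3313 - 13443) = (16380 - 49940)/(-16756) = -33560*(-1/16756) = 8390/4189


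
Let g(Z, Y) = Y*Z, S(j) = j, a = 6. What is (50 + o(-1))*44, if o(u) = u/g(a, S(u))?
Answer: 6622/3 ≈ 2207.3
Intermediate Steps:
o(u) = ⅙ (o(u) = u/((u*6)) = u/((6*u)) = u*(1/(6*u)) = ⅙)
(50 + o(-1))*44 = (50 + ⅙)*44 = (301/6)*44 = 6622/3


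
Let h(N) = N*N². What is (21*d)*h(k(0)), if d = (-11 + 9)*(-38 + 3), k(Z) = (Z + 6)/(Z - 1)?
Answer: -317520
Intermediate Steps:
k(Z) = (6 + Z)/(-1 + Z)
h(N) = N³
d = 70 (d = -2*(-35) = 70)
(21*d)*h(k(0)) = (21*70)*((6 + 0)/(-1 + 0))³ = 1470*(6/(-1))³ = 1470*(-1*6)³ = 1470*(-6)³ = 1470*(-216) = -317520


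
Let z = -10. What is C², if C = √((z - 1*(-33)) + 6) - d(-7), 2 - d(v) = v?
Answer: (9 - √29)² ≈ 13.067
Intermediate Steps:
d(v) = 2 - v
C = -9 + √29 (C = √((-10 - 1*(-33)) + 6) - (2 - 1*(-7)) = √((-10 + 33) + 6) - (2 + 7) = √(23 + 6) - 1*9 = √29 - 9 = -9 + √29 ≈ -3.6148)
C² = (-9 + √29)²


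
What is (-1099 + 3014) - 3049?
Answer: -1134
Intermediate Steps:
(-1099 + 3014) - 3049 = 1915 - 3049 = -1134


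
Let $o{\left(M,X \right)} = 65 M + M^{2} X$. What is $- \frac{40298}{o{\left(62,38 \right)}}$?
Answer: $- \frac{20149}{75051} \approx -0.26847$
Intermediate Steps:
$o{\left(M,X \right)} = 65 M + X M^{2}$
$- \frac{40298}{o{\left(62,38 \right)}} = - \frac{40298}{62 \left(65 + 62 \cdot 38\right)} = - \frac{40298}{62 \left(65 + 2356\right)} = - \frac{40298}{62 \cdot 2421} = - \frac{40298}{150102} = \left(-40298\right) \frac{1}{150102} = - \frac{20149}{75051}$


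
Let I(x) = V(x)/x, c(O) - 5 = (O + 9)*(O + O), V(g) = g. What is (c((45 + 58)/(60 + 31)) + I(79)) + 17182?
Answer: 142523760/8281 ≈ 17211.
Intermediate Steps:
c(O) = 5 + 2*O*(9 + O) (c(O) = 5 + (O + 9)*(O + O) = 5 + (9 + O)*(2*O) = 5 + 2*O*(9 + O))
I(x) = 1 (I(x) = x/x = 1)
(c((45 + 58)/(60 + 31)) + I(79)) + 17182 = ((5 + 2*((45 + 58)/(60 + 31))² + 18*((45 + 58)/(60 + 31))) + 1) + 17182 = ((5 + 2*(103/91)² + 18*(103/91)) + 1) + 17182 = ((5 + 2*(10609/8281) + 1854/91) + 1) + 17182 = ((5 + 21218/8281 + 1854/91) + 1) + 17182 = (231337/8281 + 1) + 17182 = 239618/8281 + 17182 = 142523760/8281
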